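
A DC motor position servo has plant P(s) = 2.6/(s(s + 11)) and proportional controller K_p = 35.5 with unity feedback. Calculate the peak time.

Closed-loop characteristic equation: s² + 11s + 92.3 = 0, so ω_n = 9.607 rad/s and ζ = 11/(2·9.607) = 0.5725.
Damped frequency ω_d = ω_n√(1−ζ²) = 7.877 rad/s, so peak time T_p = π/ω_d = 0.399 s.

T_p = 0.399 s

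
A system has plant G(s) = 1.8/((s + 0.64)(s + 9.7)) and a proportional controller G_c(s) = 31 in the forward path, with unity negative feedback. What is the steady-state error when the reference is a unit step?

0.1

The loop is type 0. Static position error constant K_pos = G_c(0)·G(0) = 31·0.2899 = 8.988.
Steady-state error to a unit step: e_ss = 1/(1+K_pos) = 1/9.988 = 0.1.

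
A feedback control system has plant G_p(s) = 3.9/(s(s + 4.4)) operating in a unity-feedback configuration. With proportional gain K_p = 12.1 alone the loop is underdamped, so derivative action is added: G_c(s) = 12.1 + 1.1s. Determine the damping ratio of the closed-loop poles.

Forward path: (12.1 + 1.1s)·3.9/(s(s+4.4)). The closed-loop characteristic equation is s² + (4.4 + 3.9·1.1)s + 3.9·12.1 = 0.
That is s² + 8.69s + 47.19 = 0, so ω_n = 6.869 rad/s and ζ = 8.69/(2·6.869) = 0.6325.

ζ = 0.633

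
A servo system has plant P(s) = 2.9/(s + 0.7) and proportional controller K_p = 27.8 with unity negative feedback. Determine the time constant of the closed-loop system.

τ = 0.0123 s

Closed-loop transfer function: T(s) = K_p·P(s)/(1 + K_p·P(s)) = 80.62/(s + 0.7 + 80.62) = 80.62/(s + 81.32).
Time constant τ = 1/81.32 = 0.0123 s.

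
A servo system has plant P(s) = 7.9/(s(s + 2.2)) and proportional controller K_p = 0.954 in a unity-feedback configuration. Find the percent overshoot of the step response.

25.3%

Closed-loop characteristic equation: s² + 2.2s + 7.537 = 0, so ω_n = 2.745 rad/s and ζ = 2.2/(2·2.745) = 0.4007.
%OS = 100·exp(−πζ/√(1−ζ²)) = 100·exp(−π·0.4007/√0.8395) = 25.3%.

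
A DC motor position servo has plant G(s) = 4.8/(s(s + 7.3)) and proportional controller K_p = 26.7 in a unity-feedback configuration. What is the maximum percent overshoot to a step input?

34.3%

From 1 + K_pG(s) = 0: s² + 7.3s + 128.2 = 0 ⇒ ω_n = 11.32, ζ = 0.3224.
%OS = 100·exp(−πζ/√(1−ζ²)) = 100·exp(−π·0.3224/√0.896) = 34.3%.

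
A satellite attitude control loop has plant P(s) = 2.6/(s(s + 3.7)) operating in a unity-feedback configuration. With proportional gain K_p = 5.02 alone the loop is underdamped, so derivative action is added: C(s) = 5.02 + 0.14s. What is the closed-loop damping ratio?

ζ = 0.562

Forward path: (5.02 + 0.14s)·2.6/(s(s+3.7)). The closed-loop characteristic equation is s² + (3.7 + 2.6·0.14)s + 2.6·5.02 = 0.
That is s² + 4.064s + 13.05 = 0, so ω_n = 3.613 rad/s and ζ = 4.064/(2·3.613) = 0.5625.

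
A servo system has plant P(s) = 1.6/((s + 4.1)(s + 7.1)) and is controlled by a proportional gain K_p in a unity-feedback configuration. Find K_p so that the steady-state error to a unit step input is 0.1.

K_p = 164

The loop is type 0, so e_ss(step) = 1/(1 + K_pos) with K_pos = K_p·P(0).
P(0) = 0.05496. Require 1/(1 + K_p·0.05496) = 0.1, so 1 + 0.05496·K_p = 10.
K_p = (10 − 1)/0.05496 = 164.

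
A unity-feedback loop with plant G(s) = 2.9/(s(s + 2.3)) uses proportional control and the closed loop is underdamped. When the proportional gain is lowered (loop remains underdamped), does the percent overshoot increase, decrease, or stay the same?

ζ = 2.3/(2√(2.9K_p)) rises as K_p falls; higher damping means less overshoot.

decrease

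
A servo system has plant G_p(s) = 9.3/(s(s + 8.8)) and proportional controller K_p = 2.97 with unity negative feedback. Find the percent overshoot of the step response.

From 1 + K_pG_p(s) = 0: s² + 8.8s + 27.62 = 0 ⇒ ω_n = 5.256, ζ = 0.8372.
%OS = 100·exp(−πζ/√(1−ζ²)) = 100·exp(−π·0.8372/√0.2991) = 0.815%.

0.815%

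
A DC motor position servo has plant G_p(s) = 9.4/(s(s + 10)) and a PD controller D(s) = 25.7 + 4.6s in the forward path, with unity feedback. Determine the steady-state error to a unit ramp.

0.0414

The loop has one pole at the origin (type 1). Velocity error constant K_v = lim_{s→0} s·D(s)G_p(s) = 25.7·9.4/10 = 24.16.
Steady-state error to a unit ramp: e_ss = 1/K_v = 0.0414.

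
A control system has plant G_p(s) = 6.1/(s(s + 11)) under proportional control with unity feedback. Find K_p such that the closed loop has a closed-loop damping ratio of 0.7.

Closed-loop characteristic equation: s² + 11s + K_p·6.1 = 0.
So ω_n = √(6.1K_p) and 2ζω_n = 11, giving ζ = 11/(2√(6.1K_p)).
Setting ζ = 0.7: √(6.1K_p) = 11/(2·0.7) = 7.857, so K_p = 61.73/6.1 = 10.1.

K_p = 10.1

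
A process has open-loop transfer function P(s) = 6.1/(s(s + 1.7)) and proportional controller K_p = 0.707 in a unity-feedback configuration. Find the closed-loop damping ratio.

ζ = 0.409

With unity feedback the closed-loop characteristic equation is s² + 1.7s + 0.707·6.1 = s² + 1.7s + 4.313 = 0.
So ω_n² = 4.313 ⇒ ω_n = 2.077 rad/s, and ζ = 1.7/(2ω_n) = 0.409.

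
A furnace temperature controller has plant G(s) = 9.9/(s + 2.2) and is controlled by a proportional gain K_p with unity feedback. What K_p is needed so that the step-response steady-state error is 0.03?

K_p = 7.19

Steady-state error for a unit step on this type-0 loop is 1/(1 + K_p·G(0)).
G(0) = 4.5. Require 1/(1 + K_p·4.5) = 0.03, so 1 + 4.5·K_p = 33.33.
K_p = (33.33 − 1)/4.5 = 7.19.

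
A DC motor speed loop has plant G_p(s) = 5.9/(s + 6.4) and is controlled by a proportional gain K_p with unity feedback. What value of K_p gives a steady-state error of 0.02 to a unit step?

For a type-0 loop with proportional control, e_ss = 1/(1 + K_p·G_p(0)).
G_p(0) = 0.9219. Require 1/(1 + K_p·0.9219) = 0.02, so 1 + 0.9219·K_p = 50.
K_p = (50 − 1)/0.9219 = 53.2.

K_p = 53.2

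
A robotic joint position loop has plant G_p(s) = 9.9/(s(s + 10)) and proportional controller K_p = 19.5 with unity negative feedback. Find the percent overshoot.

29.8%

Closed-loop characteristic equation: s² + 10s + 193.1 = 0, so ω_n = 13.89 rad/s and ζ = 10/(2·13.89) = 0.3599.
%OS = 100·exp(−πζ/√(1−ζ²)) = 100·exp(−π·0.3599/√0.8705) = 29.8%.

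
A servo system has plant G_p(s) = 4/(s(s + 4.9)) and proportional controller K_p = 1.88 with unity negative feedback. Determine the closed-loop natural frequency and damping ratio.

The closed-loop denominator is s(s+4.9) + 1.88·4 = s² + 4.9s + 7.52.
So ω_n² = 7.52 ⇒ ω_n = 2.742 rad/s, and ζ = 4.9/(2ω_n) = 0.893.

ω_n = 2.74 rad/s, ζ = 0.893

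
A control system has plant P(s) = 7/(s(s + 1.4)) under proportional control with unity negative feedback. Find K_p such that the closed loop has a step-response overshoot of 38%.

From %OS = 100·exp(−πζ/√(1−ζ²)) = 38%, ζ = −ln(0.38)/√(π²+ln²(0.38)) = 0.2943.
Characteristic equation s² + 1.4s + 7K_p = 0 gives ζ = 1.4/(2√(7K_p)).
Setting ζ = 0.2943: √(7K_p) = 1.4/(2·0.2943) = 2.378, so K_p = 5.656/7 = 0.808.

K_p = 0.808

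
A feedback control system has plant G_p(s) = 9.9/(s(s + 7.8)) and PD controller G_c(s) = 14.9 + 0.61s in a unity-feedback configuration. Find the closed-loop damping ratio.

ζ = 0.57

Forward path: (14.9 + 0.61s)·9.9/(s(s+7.8)). The closed-loop characteristic equation is s² + (7.8 + 9.9·0.61)s + 9.9·14.9 = 0.
That is s² + 13.84s + 147.5 = 0, so ω_n = 12.15 rad/s and ζ = 13.84/(2·12.15) = 0.5697.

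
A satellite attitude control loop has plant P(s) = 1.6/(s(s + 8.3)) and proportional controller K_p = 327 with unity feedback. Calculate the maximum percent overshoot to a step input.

From 1 + K_pP(s) = 0: s² + 8.3s + 523.2 = 0 ⇒ ω_n = 22.87, ζ = 0.1814.
%OS = 100·exp(−πζ/√(1−ζ²)) = 100·exp(−π·0.1814/√0.9671) = 56%.

56%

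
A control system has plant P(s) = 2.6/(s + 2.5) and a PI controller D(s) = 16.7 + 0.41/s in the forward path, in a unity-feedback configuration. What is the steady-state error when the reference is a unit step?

The open loop D(s)P(s) has a pole at the origin (type 1), so the static position error constant is infinite and e_ss = 1/(1+∞) = 0.

0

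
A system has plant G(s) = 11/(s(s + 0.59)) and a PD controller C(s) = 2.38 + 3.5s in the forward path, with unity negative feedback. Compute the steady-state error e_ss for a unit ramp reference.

0.0225

The loop has one pole at the origin (type 1). Velocity error constant K_v = lim_{s→0} s·C(s)G(s) = 2.38·11/0.59 = 44.37.
Steady-state error to a unit ramp: e_ss = 1/K_v = 0.0225.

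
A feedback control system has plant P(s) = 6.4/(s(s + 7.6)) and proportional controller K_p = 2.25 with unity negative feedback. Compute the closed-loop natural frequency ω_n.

ω_n = 3.79 rad/s

With unity feedback the closed-loop characteristic equation is s² + 7.6s + 2.25·6.4 = s² + 7.6s + 14.4 = 0.
So ω_n² = 14.4 ⇒ ω_n = 3.795 rad/s, and ζ = 7.6/(2ω_n) = 1.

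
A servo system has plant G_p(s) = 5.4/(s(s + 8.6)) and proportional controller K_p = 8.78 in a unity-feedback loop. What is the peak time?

T_p = 0.584 s

The closed-loop denominator s² + 8.6s + 47.41 gives ω_n = √47.41 = 6.886 and ζ = 8.6/(2ω_n) = 0.6245.
Damped frequency ω_d = ω_n√(1−ζ²) = 5.378 rad/s, so peak time T_p = π/ω_d = 0.584 s.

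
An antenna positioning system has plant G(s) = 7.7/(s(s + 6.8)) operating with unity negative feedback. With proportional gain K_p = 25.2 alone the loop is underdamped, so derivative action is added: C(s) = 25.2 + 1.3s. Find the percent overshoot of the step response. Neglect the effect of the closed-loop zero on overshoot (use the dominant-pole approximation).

Forward path: (25.2 + 1.3s)·7.7/(s(s+6.8)). The closed-loop characteristic equation is s² + (6.8 + 7.7·1.3)s + 7.7·25.2 = 0.
That is s² + 16.81s + 194 = 0, so ω_n = 13.93 rad/s and ζ = 16.81/(2·13.93) = 0.6034.
%OS = 100·exp(−πζ/√(1−ζ²)) = 9.28%.

9.28%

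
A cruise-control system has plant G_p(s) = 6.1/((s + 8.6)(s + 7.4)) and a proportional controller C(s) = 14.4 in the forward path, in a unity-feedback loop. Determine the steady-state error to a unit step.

0.42

The loop is type 0. Static position error constant K_pos = C(0)·G_p(0) = 14.4·0.09585 = 1.38.
Steady-state error to a unit step: e_ss = 1/(1+K_pos) = 1/2.38 = 0.42.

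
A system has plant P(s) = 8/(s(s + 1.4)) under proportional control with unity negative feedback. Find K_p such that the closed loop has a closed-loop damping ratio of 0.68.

Closed-loop characteristic equation: s² + 1.4s + K_p·8 = 0.
So ω_n = √(8K_p) and 2ζω_n = 1.4, giving ζ = 1.4/(2√(8K_p)).
Setting ζ = 0.68: √(8K_p) = 1.4/(2·0.68) = 1.029, so K_p = 1.06/8 = 0.132.

K_p = 0.132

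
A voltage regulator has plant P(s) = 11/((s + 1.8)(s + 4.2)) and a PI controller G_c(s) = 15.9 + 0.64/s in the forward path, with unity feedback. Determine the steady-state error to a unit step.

0

The open loop G_c(s)P(s) has a pole at the origin (type 1), so the static position error constant is infinite and e_ss = 1/(1+∞) = 0.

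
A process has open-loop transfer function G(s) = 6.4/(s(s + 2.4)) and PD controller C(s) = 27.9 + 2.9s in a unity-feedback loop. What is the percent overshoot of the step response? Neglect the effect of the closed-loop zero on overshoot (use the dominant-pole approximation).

1.88%

Forward path: (27.9 + 2.9s)·6.4/(s(s+2.4)). The closed-loop characteristic equation is s² + (2.4 + 6.4·2.9)s + 6.4·27.9 = 0.
That is s² + 20.96s + 178.6 = 0, so ω_n = 13.36 rad/s and ζ = 20.96/(2·13.36) = 0.7843.
%OS = 100·exp(−πζ/√(1−ζ²)) = 1.88%.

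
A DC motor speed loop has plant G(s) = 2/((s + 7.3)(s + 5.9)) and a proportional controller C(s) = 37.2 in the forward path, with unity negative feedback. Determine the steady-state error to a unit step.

0.367

The loop is type 0. Static position error constant K_pos = C(0)·G(0) = 37.2·0.04644 = 1.727.
Steady-state error to a unit step: e_ss = 1/(1+K_pos) = 1/2.727 = 0.367.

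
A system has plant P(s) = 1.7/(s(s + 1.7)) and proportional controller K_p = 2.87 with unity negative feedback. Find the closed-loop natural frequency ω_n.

The closed-loop denominator is s(s+1.7) + 2.87·1.7 = s² + 1.7s + 4.879.
Matching s² + 2ζω_n s + ω_n²: ω_n = √4.879 = 2.209 rad/s and 2ζω_n = 1.7, so ζ = 1.7/(2·2.209) = 0.385.

ω_n = 2.21 rad/s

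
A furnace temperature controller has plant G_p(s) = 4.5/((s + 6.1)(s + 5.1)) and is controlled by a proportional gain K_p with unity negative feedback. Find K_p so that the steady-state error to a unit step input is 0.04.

Steady-state error for a unit step on this type-0 loop is 1/(1 + K_p·G_p(0)).
G_p(0) = 0.1446. Require 1/(1 + K_p·0.1446) = 0.04, so 1 + 0.1446·K_p = 25.
K_p = (25 − 1)/0.1446 = 166.

K_p = 166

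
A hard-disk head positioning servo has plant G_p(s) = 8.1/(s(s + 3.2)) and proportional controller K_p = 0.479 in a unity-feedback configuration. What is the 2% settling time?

T_s ≈ 2.5 s

Closed-loop characteristic equation: s² + 3.2s + 3.88 = 0, so ω_n = 1.97 rad/s and ζ = 3.2/(2·1.97) = 0.8123.
2% settling time T_s ≈ 4/(ζω_n) = 4/1.6 = 2.5 s.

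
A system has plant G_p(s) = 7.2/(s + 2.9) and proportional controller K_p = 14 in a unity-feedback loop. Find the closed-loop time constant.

Closed-loop transfer function: T(s) = K_p·G_p(s)/(1 + K_p·G_p(s)) = 100.8/(s + 2.9 + 100.8) = 100.8/(s + 103.7).
Time constant τ = 1/103.7 = 0.00964 s.

τ = 0.00964 s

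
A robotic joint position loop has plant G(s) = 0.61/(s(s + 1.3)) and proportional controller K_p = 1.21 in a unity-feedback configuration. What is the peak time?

T_p = 5.59 s

Closed-loop characteristic equation: s² + 1.3s + 0.7381 = 0, so ω_n = 0.8591 rad/s and ζ = 1.3/(2·0.8591) = 0.7566.
Damped frequency ω_d = ω_n√(1−ζ²) = 0.5618 rad/s, so peak time T_p = π/ω_d = 5.59 s.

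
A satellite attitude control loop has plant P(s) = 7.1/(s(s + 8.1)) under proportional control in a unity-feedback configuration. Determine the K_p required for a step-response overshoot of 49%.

From %OS = 100·exp(−πζ/√(1−ζ²)) = 49%, ζ = −ln(0.49)/√(π²+ln²(0.49)) = 0.2214.
Characteristic equation s² + 8.1s + 7.1K_p = 0 gives ζ = 8.1/(2√(7.1K_p)).
Setting ζ = 0.2214: √(7.1K_p) = 8.1/(2·0.2214) = 18.29, so K_p = 334.5/7.1 = 47.1.

K_p = 47.1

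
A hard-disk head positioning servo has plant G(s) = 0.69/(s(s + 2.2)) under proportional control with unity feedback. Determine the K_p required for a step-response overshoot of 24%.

K_p = 10.3

From %OS = 100·exp(−πζ/√(1−ζ²)) = 24%, ζ = −ln(0.24)/√(π²+ln²(0.24)) = 0.4136.
Characteristic equation s² + 2.2s + 0.69K_p = 0 gives ζ = 2.2/(2√(0.69K_p)).
Setting ζ = 0.4136: √(0.69K_p) = 2.2/(2·0.4136) = 2.66, so K_p = 7.074/0.69 = 10.3.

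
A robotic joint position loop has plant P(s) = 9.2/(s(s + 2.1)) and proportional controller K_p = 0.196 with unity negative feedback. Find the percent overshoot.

1.94%

The closed-loop denominator s² + 2.1s + 1.803 gives ω_n = √1.803 = 1.343 and ζ = 2.1/(2ω_n) = 0.7819.
%OS = 100·exp(−πζ/√(1−ζ²)) = 100·exp(−π·0.7819/√0.3886) = 1.94%.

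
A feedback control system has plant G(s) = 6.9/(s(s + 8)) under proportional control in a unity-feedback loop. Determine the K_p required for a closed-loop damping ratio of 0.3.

Closed-loop characteristic equation: s² + 8s + K_p·6.9 = 0.
So ω_n = √(6.9K_p) and 2ζω_n = 8, giving ζ = 8/(2√(6.9K_p)).
Setting ζ = 0.3: √(6.9K_p) = 8/(2·0.3) = 13.33, so K_p = 177.8/6.9 = 25.8.

K_p = 25.8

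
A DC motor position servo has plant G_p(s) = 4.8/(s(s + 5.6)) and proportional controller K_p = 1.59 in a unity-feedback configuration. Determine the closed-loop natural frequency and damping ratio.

With unity feedback the closed-loop characteristic equation is s² + 5.6s + 1.59·4.8 = s² + 5.6s + 7.632 = 0.
So ω_n² = 7.632 ⇒ ω_n = 2.763 rad/s, and ζ = 5.6/(2ω_n) = 1.01.

ω_n = 2.76 rad/s, ζ = 1.01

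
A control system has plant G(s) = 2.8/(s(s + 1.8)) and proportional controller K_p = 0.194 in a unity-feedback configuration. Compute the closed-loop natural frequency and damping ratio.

ω_n = 0.737 rad/s, ζ = 1.22

The closed-loop denominator is s(s+1.8) + 0.194·2.8 = s² + 1.8s + 0.5432.
So ω_n² = 0.5432 ⇒ ω_n = 0.737 rad/s, and ζ = 1.8/(2ω_n) = 1.22.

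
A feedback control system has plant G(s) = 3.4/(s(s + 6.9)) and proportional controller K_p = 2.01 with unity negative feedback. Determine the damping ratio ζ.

ζ = 1.32

1 + K_p·G(s) = 0 gives s² + 6.9s + 6.834 = 0.
Matching s² + 2ζω_n s + ω_n²: ω_n = √6.834 = 2.614 rad/s and 2ζω_n = 6.9, so ζ = 6.9/(2·2.614) = 1.32.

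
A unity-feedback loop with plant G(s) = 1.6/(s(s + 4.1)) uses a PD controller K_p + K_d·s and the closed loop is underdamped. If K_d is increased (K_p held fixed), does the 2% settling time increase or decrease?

decrease

Characteristic equation s² + (4.1 + 1.6K_d)s + 1.6K_p = 0: raising K_d increases ζω_n = (4.1+1.6K_d)/2 while the loop stays underdamped, so T_s ≈ 4/(ζω_n) decreases.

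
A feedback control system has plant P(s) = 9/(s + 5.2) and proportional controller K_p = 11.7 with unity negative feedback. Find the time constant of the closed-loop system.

Closed-loop transfer function: T(s) = K_p·P(s)/(1 + K_p·P(s)) = 105.3/(s + 5.2 + 105.3) = 105.3/(s + 110.5).
Time constant τ = 1/110.5 = 0.00905 s.

τ = 0.00905 s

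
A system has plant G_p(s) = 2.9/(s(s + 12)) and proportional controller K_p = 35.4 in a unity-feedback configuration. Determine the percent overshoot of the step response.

9.94%

The closed-loop denominator s² + 12s + 102.7 gives ω_n = √102.7 = 10.13 and ζ = 12/(2ω_n) = 0.5922.
%OS = 100·exp(−πζ/√(1−ζ²)) = 100·exp(−π·0.5922/√0.6493) = 9.94%.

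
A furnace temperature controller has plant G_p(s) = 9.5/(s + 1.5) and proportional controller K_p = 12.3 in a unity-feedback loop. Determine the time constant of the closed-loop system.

τ = 0.00845 s

Closed-loop transfer function: T(s) = K_p·G_p(s)/(1 + K_p·G_p(s)) = 116.9/(s + 1.5 + 116.9) = 116.9/(s + 118.4).
Time constant τ = 1/118.4 = 0.00845 s.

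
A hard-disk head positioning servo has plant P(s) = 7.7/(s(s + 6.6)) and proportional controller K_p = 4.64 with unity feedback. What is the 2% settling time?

T_s ≈ 1.21 s

The closed-loop denominator s² + 6.6s + 35.73 gives ω_n = √35.73 = 5.977 and ζ = 6.6/(2ω_n) = 0.5521.
2% settling time T_s ≈ 4/(ζω_n) = 4/3.3 = 1.21 s.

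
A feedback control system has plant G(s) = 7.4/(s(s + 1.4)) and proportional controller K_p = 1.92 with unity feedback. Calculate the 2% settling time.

The closed-loop denominator s² + 1.4s + 14.21 gives ω_n = √14.21 = 3.769 and ζ = 1.4/(2ω_n) = 0.1857.
2% settling time T_s ≈ 4/(ζω_n) = 4/0.7 = 5.71 s.

T_s ≈ 5.71 s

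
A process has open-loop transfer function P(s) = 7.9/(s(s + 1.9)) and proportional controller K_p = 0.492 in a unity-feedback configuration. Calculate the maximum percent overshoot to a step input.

From 1 + K_pP(s) = 0: s² + 1.9s + 3.887 = 0 ⇒ ω_n = 1.971, ζ = 0.4819.
%OS = 100·exp(−πζ/√(1−ζ²)) = 100·exp(−π·0.4819/√0.7678) = 17.8%.

17.8%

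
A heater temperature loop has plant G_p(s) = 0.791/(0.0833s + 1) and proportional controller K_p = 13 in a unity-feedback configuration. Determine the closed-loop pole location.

s = -135.5

Closed loop: T(s) = K_p·G_p/(1+K_p·G_p) = 10.28/(0.0833s + 1 + 10.28), with pole at s = −(1 + 10.28)/0.0833 = −135.5.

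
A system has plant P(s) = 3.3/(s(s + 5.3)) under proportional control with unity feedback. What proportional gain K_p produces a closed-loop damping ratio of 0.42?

K_p = 12.1

Closed-loop characteristic equation: s² + 5.3s + K_p·3.3 = 0.
So ω_n = √(3.3K_p) and 2ζω_n = 5.3, giving ζ = 5.3/(2√(3.3K_p)).
Setting ζ = 0.42: √(3.3K_p) = 5.3/(2·0.42) = 6.31, so K_p = 39.81/3.3 = 12.1.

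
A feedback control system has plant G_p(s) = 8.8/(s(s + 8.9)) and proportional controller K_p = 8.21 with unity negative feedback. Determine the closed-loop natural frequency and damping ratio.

ω_n = 8.5 rad/s, ζ = 0.524

The closed-loop denominator is s(s+8.9) + 8.21·8.8 = s² + 8.9s + 72.25.
Matching s² + 2ζω_n s + ω_n²: ω_n = √72.25 = 8.5 rad/s and 2ζω_n = 8.9, so ζ = 8.9/(2·8.5) = 0.524.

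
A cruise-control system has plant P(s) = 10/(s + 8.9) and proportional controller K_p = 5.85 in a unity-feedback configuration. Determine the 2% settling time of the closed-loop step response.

Closed-loop transfer function: T(s) = K_p·P(s)/(1 + K_p·P(s)) = 58.5/(s + 8.9 + 58.5) = 58.5/(s + 67.4).
Time constant τ = 1/67.4 = 0.01484 s, so the 2% settling time is about 4τ = 0.0593 s.

T_s ≈ 0.0593 s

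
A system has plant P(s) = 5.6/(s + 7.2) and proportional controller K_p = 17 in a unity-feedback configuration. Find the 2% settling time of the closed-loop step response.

Closed-loop transfer function: T(s) = K_p·P(s)/(1 + K_p·P(s)) = 95.2/(s + 7.2 + 95.2) = 95.2/(s + 102.4).
Time constant τ = 1/102.4 = 0.009766 s, so the 2% settling time is about 4τ = 0.0391 s.

T_s ≈ 0.0391 s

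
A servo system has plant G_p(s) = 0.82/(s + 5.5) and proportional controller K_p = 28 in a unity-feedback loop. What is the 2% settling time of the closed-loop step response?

Closed-loop transfer function: T(s) = K_p·G_p(s)/(1 + K_p·G_p(s)) = 22.96/(s + 5.5 + 22.96) = 22.96/(s + 28.46).
Time constant τ = 1/28.46 = 0.03514 s, so the 2% settling time is about 4τ = 0.141 s.

T_s ≈ 0.141 s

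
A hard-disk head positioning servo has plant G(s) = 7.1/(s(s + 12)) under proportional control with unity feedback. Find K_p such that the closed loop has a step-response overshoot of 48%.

From %OS = 100·exp(−πζ/√(1−ζ²)) = 48%, ζ = −ln(0.48)/√(π²+ln²(0.48)) = 0.2275.
Characteristic equation s² + 12s + 7.1K_p = 0 gives ζ = 12/(2√(7.1K_p)).
Setting ζ = 0.2275: √(7.1K_p) = 12/(2·0.2275) = 26.37, so K_p = 695.5/7.1 = 98.

K_p = 98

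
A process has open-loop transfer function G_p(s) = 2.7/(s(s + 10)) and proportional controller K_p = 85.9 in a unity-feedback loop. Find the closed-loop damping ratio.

ζ = 0.328

1 + K_p·G_p(s) = 0 gives s² + 10s + 231.9 = 0.
Matching s² + 2ζω_n s + ω_n²: ω_n = √231.9 = 15.23 rad/s and 2ζω_n = 10, so ζ = 10/(2·15.23) = 0.328.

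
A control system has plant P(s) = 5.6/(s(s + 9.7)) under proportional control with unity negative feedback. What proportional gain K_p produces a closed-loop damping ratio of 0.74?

Closed-loop characteristic equation: s² + 9.7s + K_p·5.6 = 0.
So ω_n = √(5.6K_p) and 2ζω_n = 9.7, giving ζ = 9.7/(2√(5.6K_p)).
Setting ζ = 0.74: √(5.6K_p) = 9.7/(2·0.74) = 6.554, so K_p = 42.96/5.6 = 7.67.

K_p = 7.67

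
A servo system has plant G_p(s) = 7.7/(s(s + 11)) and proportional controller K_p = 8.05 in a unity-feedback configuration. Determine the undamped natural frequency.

ω_n = 7.87 rad/s

With unity feedback the closed-loop characteristic equation is s² + 11s + 8.05·7.7 = s² + 11s + 61.99 = 0.
So ω_n² = 61.99 ⇒ ω_n = 7.873 rad/s, and ζ = 11/(2ω_n) = 0.699.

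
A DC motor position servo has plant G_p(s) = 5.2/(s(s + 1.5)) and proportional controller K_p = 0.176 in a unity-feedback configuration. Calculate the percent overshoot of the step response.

The closed-loop denominator s² + 1.5s + 0.9152 gives ω_n = √0.9152 = 0.9567 and ζ = 1.5/(2ω_n) = 0.784.
%OS = 100·exp(−πζ/√(1−ζ²)) = 100·exp(−π·0.784/√0.3854) = 1.89%.

1.89%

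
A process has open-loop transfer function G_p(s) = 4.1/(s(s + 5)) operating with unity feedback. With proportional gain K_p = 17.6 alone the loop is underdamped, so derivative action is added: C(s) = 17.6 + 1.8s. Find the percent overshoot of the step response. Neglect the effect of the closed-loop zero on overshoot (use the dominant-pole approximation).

Forward path: (17.6 + 1.8s)·4.1/(s(s+5)). The closed-loop characteristic equation is s² + (5 + 4.1·1.8)s + 4.1·17.6 = 0.
That is s² + 12.38s + 72.16 = 0, so ω_n = 8.495 rad/s and ζ = 12.38/(2·8.495) = 0.7287.
%OS = 100·exp(−πζ/√(1−ζ²)) = 3.53%.

3.53%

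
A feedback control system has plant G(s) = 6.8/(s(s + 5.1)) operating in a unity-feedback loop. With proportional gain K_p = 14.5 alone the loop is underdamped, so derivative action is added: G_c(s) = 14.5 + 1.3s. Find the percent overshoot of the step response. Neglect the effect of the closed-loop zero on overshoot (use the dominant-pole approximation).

Forward path: (14.5 + 1.3s)·6.8/(s(s+5.1)). The closed-loop characteristic equation is s² + (5.1 + 6.8·1.3)s + 6.8·14.5 = 0.
That is s² + 13.94s + 98.6 = 0, so ω_n = 9.93 rad/s and ζ = 13.94/(2·9.93) = 0.7019.
%OS = 100·exp(−πζ/√(1−ζ²)) = 4.52%.

4.52%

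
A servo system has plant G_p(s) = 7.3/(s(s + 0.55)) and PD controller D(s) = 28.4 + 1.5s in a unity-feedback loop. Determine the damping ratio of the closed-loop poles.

ζ = 0.399

Forward path: (28.4 + 1.5s)·7.3/(s(s+0.55)). The closed-loop characteristic equation is s² + (0.55 + 7.3·1.5)s + 7.3·28.4 = 0.
That is s² + 11.5s + 207.3 = 0, so ω_n = 14.4 rad/s and ζ = 11.5/(2·14.4) = 0.3993.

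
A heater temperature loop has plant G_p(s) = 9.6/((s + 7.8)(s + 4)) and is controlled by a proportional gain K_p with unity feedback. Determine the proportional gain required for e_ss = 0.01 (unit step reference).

K_p = 322

Steady-state error for a unit step on this type-0 loop is 1/(1 + K_p·G_p(0)).
G_p(0) = 0.3077. Require 1/(1 + K_p·0.3077) = 0.01, so 1 + 0.3077·K_p = 100.
K_p = (100 − 1)/0.3077 = 322.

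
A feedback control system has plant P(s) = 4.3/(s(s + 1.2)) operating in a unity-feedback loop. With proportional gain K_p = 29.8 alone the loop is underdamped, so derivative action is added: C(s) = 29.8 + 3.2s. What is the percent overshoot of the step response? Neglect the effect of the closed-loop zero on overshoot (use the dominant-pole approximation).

Forward path: (29.8 + 3.2s)·4.3/(s(s+1.2)). The closed-loop characteristic equation is s² + (1.2 + 4.3·3.2)s + 4.3·29.8 = 0.
That is s² + 14.96s + 128.1 = 0, so ω_n = 11.32 rad/s and ζ = 14.96/(2·11.32) = 0.6608.
%OS = 100·exp(−πζ/√(1−ζ²)) = 6.29%.

6.29%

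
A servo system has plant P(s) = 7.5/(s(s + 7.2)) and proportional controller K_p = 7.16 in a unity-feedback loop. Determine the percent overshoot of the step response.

Closed-loop characteristic equation: s² + 7.2s + 53.7 = 0, so ω_n = 7.328 rad/s and ζ = 7.2/(2·7.328) = 0.4913.
%OS = 100·exp(−πζ/√(1−ζ²)) = 100·exp(−π·0.4913/√0.7587) = 17%.

17%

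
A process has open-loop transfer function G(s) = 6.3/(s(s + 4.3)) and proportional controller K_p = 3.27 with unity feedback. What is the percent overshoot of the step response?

18.5%

From 1 + K_pG(s) = 0: s² + 4.3s + 20.6 = 0 ⇒ ω_n = 4.539, ζ = 0.4737.
%OS = 100·exp(−πζ/√(1−ζ²)) = 100·exp(−π·0.4737/√0.7756) = 18.5%.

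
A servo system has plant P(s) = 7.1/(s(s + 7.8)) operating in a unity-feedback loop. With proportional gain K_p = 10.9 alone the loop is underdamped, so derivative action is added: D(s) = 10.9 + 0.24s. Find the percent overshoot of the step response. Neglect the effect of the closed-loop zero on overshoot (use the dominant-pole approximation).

Forward path: (10.9 + 0.24s)·7.1/(s(s+7.8)). The closed-loop characteristic equation is s² + (7.8 + 7.1·0.24)s + 7.1·10.9 = 0.
That is s² + 9.504s + 77.39 = 0, so ω_n = 8.797 rad/s and ζ = 9.504/(2·8.797) = 0.5402.
%OS = 100·exp(−πζ/√(1−ζ²)) = 13.3%.

13.3%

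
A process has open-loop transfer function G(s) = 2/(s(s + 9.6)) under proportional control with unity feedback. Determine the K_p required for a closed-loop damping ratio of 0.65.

Closed-loop characteristic equation: s² + 9.6s + K_p·2 = 0.
So ω_n = √(2K_p) and 2ζω_n = 9.6, giving ζ = 9.6/(2√(2K_p)).
Setting ζ = 0.65: √(2K_p) = 9.6/(2·0.65) = 7.385, so K_p = 54.53/2 = 27.3.

K_p = 27.3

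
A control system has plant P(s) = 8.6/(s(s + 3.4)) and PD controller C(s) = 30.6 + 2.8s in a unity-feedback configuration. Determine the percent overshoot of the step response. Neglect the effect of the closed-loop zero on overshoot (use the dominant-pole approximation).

0.67%

Forward path: (30.6 + 2.8s)·8.6/(s(s+3.4)). The closed-loop characteristic equation is s² + (3.4 + 8.6·2.8)s + 8.6·30.6 = 0.
That is s² + 27.48s + 263.2 = 0, so ω_n = 16.22 rad/s and ζ = 27.48/(2·16.22) = 0.847.
%OS = 100·exp(−πζ/√(1−ζ²)) = 0.67%.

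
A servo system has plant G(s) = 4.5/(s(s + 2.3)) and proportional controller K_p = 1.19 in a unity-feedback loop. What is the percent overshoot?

16.5%

From 1 + K_pG(s) = 0: s² + 2.3s + 5.355 = 0 ⇒ ω_n = 2.314, ζ = 0.497.
%OS = 100·exp(−πζ/√(1−ζ²)) = 100·exp(−π·0.497/√0.753) = 16.5%.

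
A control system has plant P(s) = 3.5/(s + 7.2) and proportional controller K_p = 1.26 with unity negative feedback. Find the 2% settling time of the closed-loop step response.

Closed-loop transfer function: T(s) = K_p·P(s)/(1 + K_p·P(s)) = 4.41/(s + 7.2 + 4.41) = 4.41/(s + 11.61).
Time constant τ = 1/11.61 = 0.08613 s, so the 2% settling time is about 4τ = 0.345 s.

T_s ≈ 0.345 s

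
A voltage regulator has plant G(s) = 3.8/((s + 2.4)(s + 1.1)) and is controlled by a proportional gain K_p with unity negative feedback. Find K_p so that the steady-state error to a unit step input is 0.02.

K_p = 34

For a type-0 loop with proportional control, e_ss = 1/(1 + K_p·G(0)).
G(0) = 1.439. Require 1/(1 + K_p·1.439) = 0.02, so 1 + 1.439·K_p = 50.
K_p = (50 − 1)/1.439 = 34.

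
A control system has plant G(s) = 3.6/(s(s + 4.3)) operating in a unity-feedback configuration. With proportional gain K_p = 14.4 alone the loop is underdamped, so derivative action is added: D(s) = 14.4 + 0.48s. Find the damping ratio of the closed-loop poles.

Forward path: (14.4 + 0.48s)·3.6/(s(s+4.3)). The closed-loop characteristic equation is s² + (4.3 + 3.6·0.48)s + 3.6·14.4 = 0.
That is s² + 6.028s + 51.84 = 0, so ω_n = 7.2 rad/s and ζ = 6.028/(2·7.2) = 0.4186.

ζ = 0.419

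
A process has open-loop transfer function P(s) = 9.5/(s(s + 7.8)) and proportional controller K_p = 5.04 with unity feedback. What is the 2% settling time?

T_s ≈ 1.03 s

From 1 + K_pP(s) = 0: s² + 7.8s + 47.88 = 0 ⇒ ω_n = 6.92, ζ = 0.5636.
2% settling time T_s ≈ 4/(ζω_n) = 4/3.9 = 1.03 s.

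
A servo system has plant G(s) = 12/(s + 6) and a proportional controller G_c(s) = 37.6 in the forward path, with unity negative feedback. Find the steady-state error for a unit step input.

The loop is type 0. Static position error constant K_pos = G_c(0)·G(0) = 37.6·2 = 75.2.
Steady-state error to a unit step: e_ss = 1/(1+K_pos) = 1/76.2 = 0.0131.

0.0131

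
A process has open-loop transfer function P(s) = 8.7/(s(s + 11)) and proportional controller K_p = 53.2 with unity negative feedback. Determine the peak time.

The closed-loop denominator s² + 11s + 462.8 gives ω_n = √462.8 = 21.51 and ζ = 11/(2ω_n) = 0.2557.
Damped frequency ω_d = ω_n√(1−ζ²) = 20.8 rad/s, so peak time T_p = π/ω_d = 0.151 s.

T_p = 0.151 s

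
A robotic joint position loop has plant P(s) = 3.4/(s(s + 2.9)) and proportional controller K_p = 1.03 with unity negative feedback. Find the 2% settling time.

From 1 + K_pP(s) = 0: s² + 2.9s + 3.502 = 0 ⇒ ω_n = 1.871, ζ = 0.7748.
2% settling time T_s ≈ 4/(ζω_n) = 4/1.45 = 2.76 s.

T_s ≈ 2.76 s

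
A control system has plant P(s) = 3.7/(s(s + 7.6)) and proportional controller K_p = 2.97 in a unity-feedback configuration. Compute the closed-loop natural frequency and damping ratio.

ω_n = 3.31 rad/s, ζ = 1.15

The closed-loop denominator is s(s+7.6) + 2.97·3.7 = s² + 7.6s + 10.99.
Matching s² + 2ζω_n s + ω_n²: ω_n = √10.99 = 3.315 rad/s and 2ζω_n = 7.6, so ζ = 7.6/(2·3.315) = 1.15.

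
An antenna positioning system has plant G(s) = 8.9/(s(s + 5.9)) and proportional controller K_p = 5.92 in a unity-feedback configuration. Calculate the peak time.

T_p = 0.474 s

From 1 + K_pG(s) = 0: s² + 5.9s + 52.69 = 0 ⇒ ω_n = 7.259, ζ = 0.4064.
Damped frequency ω_d = ω_n√(1−ζ²) = 6.632 rad/s, so peak time T_p = π/ω_d = 0.474 s.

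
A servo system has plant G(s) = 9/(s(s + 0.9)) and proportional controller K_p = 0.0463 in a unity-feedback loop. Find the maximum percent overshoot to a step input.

4.71%

From 1 + K_pG(s) = 0: s² + 0.9s + 0.4167 = 0 ⇒ ω_n = 0.6455, ζ = 0.6971.
%OS = 100·exp(−πζ/√(1−ζ²)) = 100·exp(−π·0.6971/√0.514) = 4.71%.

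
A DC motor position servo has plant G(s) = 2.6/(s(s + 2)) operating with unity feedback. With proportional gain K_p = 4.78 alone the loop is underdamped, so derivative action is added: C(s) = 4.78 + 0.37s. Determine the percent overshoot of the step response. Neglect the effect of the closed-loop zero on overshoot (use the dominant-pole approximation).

23.4%

Forward path: (4.78 + 0.37s)·2.6/(s(s+2)). The closed-loop characteristic equation is s² + (2 + 2.6·0.37)s + 2.6·4.78 = 0.
That is s² + 2.962s + 12.43 = 0, so ω_n = 3.525 rad/s and ζ = 2.962/(2·3.525) = 0.4201.
%OS = 100·exp(−πζ/√(1−ζ²)) = 23.4%.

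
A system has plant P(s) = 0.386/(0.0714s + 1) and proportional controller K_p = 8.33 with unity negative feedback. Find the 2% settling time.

Closed loop: T(s) = K_p·P/(1+K_p·P) = 3.215/(0.0714s + 1 + 3.215), with pole at s = −(1 + 3.215)/0.0714 = −59.04.
τ = 1/59.04 = 0.01694 s, so 2% settling time ≈ 4τ = 0.0678 s.

T_s ≈ 0.0678 s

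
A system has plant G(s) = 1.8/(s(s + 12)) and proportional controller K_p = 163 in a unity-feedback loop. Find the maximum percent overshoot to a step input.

30.9%

The closed-loop denominator s² + 12s + 293.4 gives ω_n = √293.4 = 17.13 and ζ = 12/(2ω_n) = 0.3503.
%OS = 100·exp(−πζ/√(1−ζ²)) = 100·exp(−π·0.3503/√0.8773) = 30.9%.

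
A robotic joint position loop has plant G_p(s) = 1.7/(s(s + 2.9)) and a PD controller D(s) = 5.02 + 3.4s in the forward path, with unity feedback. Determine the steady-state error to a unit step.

The open loop D(s)G_p(s) has a pole at the origin (type 1), so the static position error constant is infinite and e_ss = 1/(1+∞) = 0.

0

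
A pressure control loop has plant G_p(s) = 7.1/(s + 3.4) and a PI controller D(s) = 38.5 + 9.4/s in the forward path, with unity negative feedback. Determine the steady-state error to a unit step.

The open loop D(s)G_p(s) has a pole at the origin (type 1), so the static position error constant is infinite and e_ss = 1/(1+∞) = 0.

0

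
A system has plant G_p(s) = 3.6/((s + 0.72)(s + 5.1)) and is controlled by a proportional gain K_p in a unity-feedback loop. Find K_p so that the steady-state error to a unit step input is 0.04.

K_p = 24.5

The loop is type 0, so e_ss(step) = 1/(1 + K_pos) with K_pos = K_p·G_p(0).
G_p(0) = 0.9804. Require 1/(1 + K_p·0.9804) = 0.04, so 1 + 0.9804·K_p = 25.
K_p = (25 − 1)/0.9804 = 24.5.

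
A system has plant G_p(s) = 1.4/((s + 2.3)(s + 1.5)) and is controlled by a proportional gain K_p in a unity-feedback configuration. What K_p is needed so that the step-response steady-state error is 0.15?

K_p = 14

The loop is type 0, so e_ss(step) = 1/(1 + K_pos) with K_pos = K_p·G_p(0).
G_p(0) = 0.4058. Require 1/(1 + K_p·0.4058) = 0.15, so 1 + 0.4058·K_p = 6.667.
K_p = (6.667 − 1)/0.4058 = 14.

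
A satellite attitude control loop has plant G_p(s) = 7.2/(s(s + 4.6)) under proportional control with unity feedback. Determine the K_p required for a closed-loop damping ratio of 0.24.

K_p = 12.8

Closed-loop characteristic equation: s² + 4.6s + K_p·7.2 = 0.
So ω_n = √(7.2K_p) and 2ζω_n = 4.6, giving ζ = 4.6/(2√(7.2K_p)).
Setting ζ = 0.24: √(7.2K_p) = 4.6/(2·0.24) = 9.583, so K_p = 91.84/7.2 = 12.8.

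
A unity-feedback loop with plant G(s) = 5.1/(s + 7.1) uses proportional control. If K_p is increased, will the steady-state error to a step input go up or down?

The position error constant K_pos = K_p·G(0) grows with K_p, and e_ss = 1/(1+K_pos) falls.

decrease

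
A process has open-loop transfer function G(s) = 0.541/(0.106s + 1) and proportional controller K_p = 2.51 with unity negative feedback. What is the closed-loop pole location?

s = -22.24

Closed loop: T(s) = K_p·G/(1+K_p·G) = 1.358/(0.106s + 1 + 1.358), with pole at s = −(1 + 1.358)/0.106 = −22.24.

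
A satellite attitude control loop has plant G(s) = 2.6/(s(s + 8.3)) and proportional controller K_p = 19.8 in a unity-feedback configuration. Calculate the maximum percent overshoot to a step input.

Closed-loop characteristic equation: s² + 8.3s + 51.48 = 0, so ω_n = 7.175 rad/s and ζ = 8.3/(2·7.175) = 0.5784.
%OS = 100·exp(−πζ/√(1−ζ²)) = 100·exp(−π·0.5784/√0.6655) = 10.8%.

10.8%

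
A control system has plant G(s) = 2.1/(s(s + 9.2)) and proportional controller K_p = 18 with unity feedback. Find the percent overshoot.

Closed-loop characteristic equation: s² + 9.2s + 37.8 = 0, so ω_n = 6.148 rad/s and ζ = 9.2/(2·6.148) = 0.7482.
%OS = 100·exp(−πζ/√(1−ζ²)) = 100·exp(−π·0.7482/√0.4402) = 2.89%.

2.89%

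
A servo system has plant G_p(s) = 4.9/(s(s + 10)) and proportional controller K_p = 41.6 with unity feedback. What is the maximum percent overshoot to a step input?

30.9%

From 1 + K_pG_p(s) = 0: s² + 10s + 203.8 = 0 ⇒ ω_n = 14.28, ζ = 0.3502.
%OS = 100·exp(−πζ/√(1−ζ²)) = 100·exp(−π·0.3502/√0.8774) = 30.9%.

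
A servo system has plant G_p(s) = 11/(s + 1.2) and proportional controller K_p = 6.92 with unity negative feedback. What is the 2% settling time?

T_s ≈ 0.0517 s

Closed-loop transfer function: T(s) = K_p·G_p(s)/(1 + K_p·G_p(s)) = 76.12/(s + 1.2 + 76.12) = 76.12/(s + 77.32).
Time constant τ = 1/77.32 = 0.01293 s, so the 2% settling time is about 4τ = 0.0517 s.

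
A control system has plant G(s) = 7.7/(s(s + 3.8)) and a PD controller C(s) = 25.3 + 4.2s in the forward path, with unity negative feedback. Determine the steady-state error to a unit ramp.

0.0195

The loop has one pole at the origin (type 1). Velocity error constant K_v = lim_{s→0} s·C(s)G(s) = 25.3·7.7/3.8 = 51.27.
Steady-state error to a unit ramp: e_ss = 1/K_v = 0.0195.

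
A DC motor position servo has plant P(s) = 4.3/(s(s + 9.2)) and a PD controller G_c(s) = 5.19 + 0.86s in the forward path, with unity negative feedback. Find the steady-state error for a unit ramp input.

0.412

The loop has one pole at the origin (type 1). Velocity error constant K_v = lim_{s→0} s·G_c(s)P(s) = 5.19·4.3/9.2 = 2.426.
Steady-state error to a unit ramp: e_ss = 1/K_v = 0.412.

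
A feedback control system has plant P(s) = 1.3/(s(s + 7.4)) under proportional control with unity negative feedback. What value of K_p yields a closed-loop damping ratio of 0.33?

Closed-loop characteristic equation: s² + 7.4s + K_p·1.3 = 0.
So ω_n = √(1.3K_p) and 2ζω_n = 7.4, giving ζ = 7.4/(2√(1.3K_p)).
Setting ζ = 0.33: √(1.3K_p) = 7.4/(2·0.33) = 11.21, so K_p = 125.7/1.3 = 96.7.

K_p = 96.7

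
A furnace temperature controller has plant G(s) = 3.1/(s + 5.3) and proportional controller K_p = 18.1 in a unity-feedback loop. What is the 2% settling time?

T_s ≈ 0.0651 s

Closed-loop transfer function: T(s) = K_p·G(s)/(1 + K_p·G(s)) = 56.11/(s + 5.3 + 56.11) = 56.11/(s + 61.41).
Time constant τ = 1/61.41 = 0.01628 s, so the 2% settling time is about 4τ = 0.0651 s.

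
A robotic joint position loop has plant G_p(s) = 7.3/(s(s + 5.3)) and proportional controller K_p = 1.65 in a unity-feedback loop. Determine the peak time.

Closed-loop characteristic equation: s² + 5.3s + 12.04 = 0, so ω_n = 3.471 rad/s and ζ = 5.3/(2·3.471) = 0.7636.
Damped frequency ω_d = ω_n√(1−ζ²) = 2.241 rad/s, so peak time T_p = π/ω_d = 1.4 s.

T_p = 1.4 s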